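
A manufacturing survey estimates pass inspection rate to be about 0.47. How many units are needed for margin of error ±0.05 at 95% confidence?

n = z²p(1-p)/E² = 1.96²×0.47×0.53/0.05² = 382.8 → n = 383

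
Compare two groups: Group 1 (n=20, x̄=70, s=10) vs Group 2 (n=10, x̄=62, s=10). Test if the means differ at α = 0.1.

Pooled sp = 10.0. t = 2.066, df = 28. Critical t = ±1.701. Reject H₀.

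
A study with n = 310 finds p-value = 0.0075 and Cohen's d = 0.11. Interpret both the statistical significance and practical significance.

Statistically significant (p = 0.0075 < 0.05). Cohen's d = 0.11 indicates a very small effect size. Both statistical and practical significance should be considered.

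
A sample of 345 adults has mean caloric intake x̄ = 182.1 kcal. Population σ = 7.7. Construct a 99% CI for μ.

CI = x̄ ± z*(σ/√n) = 182.1 ± 2.576(7.7/√345) = 182.1 ± 1.07 = (181.03, 183.17)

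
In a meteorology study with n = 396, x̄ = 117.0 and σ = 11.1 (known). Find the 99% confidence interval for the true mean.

CI = x̄ ± z*(σ/√n) = 117.0 ± 2.576(11.1/√396) = 117.0 ± 1.44 = (115.56, 118.44)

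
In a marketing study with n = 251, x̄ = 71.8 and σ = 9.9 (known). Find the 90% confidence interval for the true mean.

CI = x̄ ± z*(σ/√n) = 71.8 ± 1.645(9.9/√251) = 71.8 ± 1.03 = (70.77, 72.83)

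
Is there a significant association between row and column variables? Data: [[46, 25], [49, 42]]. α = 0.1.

χ² = 1.969. df = 1, critical = 2.706. Fail to reject H₀. No evidence of dependence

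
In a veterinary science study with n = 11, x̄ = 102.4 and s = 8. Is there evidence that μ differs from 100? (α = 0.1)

t = (x̄ - μ₀)/(s/√n) = (102.4 - 100)/(8/√11) = 0.995. df = 10, critical t = ±1.812. Fail to reject H₀.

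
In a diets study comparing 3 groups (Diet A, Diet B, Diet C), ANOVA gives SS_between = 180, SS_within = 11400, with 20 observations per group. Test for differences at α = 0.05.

df_between = 2, df_within = 57. F = MS_between/MS_within = 90.0/200.0 = 0.45. F_crit ≈ 3.159. Fail to reject H₀.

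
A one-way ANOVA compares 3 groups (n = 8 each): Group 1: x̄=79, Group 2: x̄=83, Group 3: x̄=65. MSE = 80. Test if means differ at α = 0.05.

Grand mean = 75.67. SS_between = 1429.33, MS_between = 714.67. F = 8.933, F_crit ≈ 3.467. Reject H₀.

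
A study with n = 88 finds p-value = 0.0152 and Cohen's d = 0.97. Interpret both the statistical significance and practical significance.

Statistically significant (p = 0.0152 < 0.05). Cohen's d = 0.97 indicates a large effect size. Both statistical and practical significance should be considered.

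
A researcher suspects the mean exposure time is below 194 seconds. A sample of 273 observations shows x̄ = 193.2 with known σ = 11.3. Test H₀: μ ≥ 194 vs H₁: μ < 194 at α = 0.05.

z = -1.17. Critical value: -1.645. Fail to reject H₀.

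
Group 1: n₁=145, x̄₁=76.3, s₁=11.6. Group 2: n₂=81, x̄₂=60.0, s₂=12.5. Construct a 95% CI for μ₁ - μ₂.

Difference = 16.3. SE = √(11.6²/145 + 12.5²/81) = 1.69. CI = (12.99, 19.61)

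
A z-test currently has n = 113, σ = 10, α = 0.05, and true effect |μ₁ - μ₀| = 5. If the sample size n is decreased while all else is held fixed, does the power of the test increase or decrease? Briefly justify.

Power decreases: a smaller n inflates the standard error σ/√n, pulling the sampling distribution under H₁ back toward the critical value.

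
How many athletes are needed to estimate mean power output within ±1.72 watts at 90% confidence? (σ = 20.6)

n = (z*σ/E)² = (1.645×20.6/1.72)² = 388.2 → n = 389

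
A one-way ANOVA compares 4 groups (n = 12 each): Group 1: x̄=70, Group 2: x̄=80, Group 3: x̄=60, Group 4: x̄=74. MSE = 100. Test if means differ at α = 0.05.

Grand mean = 71.0. SS_between = 2544.0, MS_between = 848.0. F = 8.48, F_crit ≈ 2.816. Reject H₀.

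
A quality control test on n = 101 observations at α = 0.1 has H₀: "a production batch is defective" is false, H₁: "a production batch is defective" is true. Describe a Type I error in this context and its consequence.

Type I error: rejecting H₀ when it is true — concluding that a production batch is defective when in fact it is not. Consequence: scrapping a good batch — wasted material and cost for no reason.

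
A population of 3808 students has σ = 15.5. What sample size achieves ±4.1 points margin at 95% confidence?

Without FPC: n₀ = (1.96×15.5/4.1)² = 54.904. With FPC: n = n₀N/(n₀+N-1) = 54.1 → n = 55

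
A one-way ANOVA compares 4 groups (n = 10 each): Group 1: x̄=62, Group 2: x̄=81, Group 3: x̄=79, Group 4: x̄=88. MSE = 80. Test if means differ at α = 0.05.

Grand mean = 77.5. SS_between = 3650.0, MS_between = 1216.67. F = 15.208, F_crit ≈ 2.866. Reject H₀.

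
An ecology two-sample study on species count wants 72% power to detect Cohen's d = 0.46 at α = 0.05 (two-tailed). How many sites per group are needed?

z_{α/2} = 1.96, z_β = Φ⁻¹(0.72) = 0.583. For small effect (d = 0.46): n per group = 2(z_{α/2} + z_β)²/d² = 2(1.96 + 0.583)²/0.46² = 61.1 → 62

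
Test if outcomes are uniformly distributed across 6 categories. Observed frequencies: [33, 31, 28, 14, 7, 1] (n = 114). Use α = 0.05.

Expected = 19 each. χ² = Σ(O-E)²/E = 48.105. df = 5, critical value = 11.07. Reject H₀.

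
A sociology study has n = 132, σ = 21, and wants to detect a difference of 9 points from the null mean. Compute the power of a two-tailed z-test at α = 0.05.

SE = σ/√n = 21/√132 = 1.828. Non-centrality λ = d/SE = 9/1.828 = 4.924. Power ≈ Φ(λ - z_{α/2}) = Φ(4.924 - 1.96) = Φ(2.964) = 0.998.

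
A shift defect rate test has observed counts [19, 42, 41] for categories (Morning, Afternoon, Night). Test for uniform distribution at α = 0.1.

Expected = 34 each. χ² = Σ(O-E)²/E = 9.941. df = 2, critical value = 4.605. Reject H₀.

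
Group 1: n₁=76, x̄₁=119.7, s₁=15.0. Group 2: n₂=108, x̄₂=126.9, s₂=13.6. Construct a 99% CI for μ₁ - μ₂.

Difference = -7.2. SE = √(15.0²/76 + 13.6²/108) = 2.162. CI = (-12.77, -1.63)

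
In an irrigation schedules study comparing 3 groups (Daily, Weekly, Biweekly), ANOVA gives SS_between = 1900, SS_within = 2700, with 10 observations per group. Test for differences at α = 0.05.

df_between = 2, df_within = 27. F = MS_between/MS_within = 950.0/100.0 = 9.5. F_crit ≈ 3.354. Reject H₀. At least one mean differs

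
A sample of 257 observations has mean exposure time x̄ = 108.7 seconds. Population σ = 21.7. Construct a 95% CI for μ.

CI = x̄ ± z*(σ/√n) = 108.7 ± 1.96(21.7/√257) = 108.7 ± 2.65 = (106.05, 111.35)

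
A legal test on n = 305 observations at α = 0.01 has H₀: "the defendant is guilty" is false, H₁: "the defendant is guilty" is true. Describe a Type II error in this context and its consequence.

Type II error: failing to reject H₀ when it is false — concluding that the defendant is guilty is not supported when in fact it is. Consequence: acquitting a guilty person.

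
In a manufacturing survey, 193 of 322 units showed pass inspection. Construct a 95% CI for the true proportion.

p̂ = 0.599. CI = p̂ ± z*√(p̂(1-p̂)/n) = (0.546, 0.653)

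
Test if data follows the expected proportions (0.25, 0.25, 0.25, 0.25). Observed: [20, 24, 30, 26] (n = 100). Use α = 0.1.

Expected: [25.0, 25.0, 25.0, 25.0]. χ² = 2.08. df = 3, critical = 6.251. Fail to reject H₀.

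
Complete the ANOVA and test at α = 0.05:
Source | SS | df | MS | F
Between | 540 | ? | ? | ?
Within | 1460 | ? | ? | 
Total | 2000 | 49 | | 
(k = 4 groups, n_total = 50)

df_between = 3, df_within = 46. MS_between = 180.0, MS_within = 31.74. F = 5.671, F_crit ≈ 2.807. Reject H₀.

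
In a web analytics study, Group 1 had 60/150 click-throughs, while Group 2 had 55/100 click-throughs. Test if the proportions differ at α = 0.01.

p̂₁ = 0.4, p̂₂ = 0.55, pooled p̂ = 0.46. z = -2.331. Critical: ±2.576. Fail to reject H₀.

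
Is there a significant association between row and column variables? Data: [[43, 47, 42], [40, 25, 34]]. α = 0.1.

χ² = 3.02. df = 2, critical = 4.605. Fail to reject H₀. No evidence of dependence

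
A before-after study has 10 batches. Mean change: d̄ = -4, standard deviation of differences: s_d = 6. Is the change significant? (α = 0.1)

t = d̄/(s_d/√n) = -4/(6/√10) = -2.108. df = 9, critical t = ±1.833. Reject H₀.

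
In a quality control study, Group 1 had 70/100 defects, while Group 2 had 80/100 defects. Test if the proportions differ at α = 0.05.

p̂₁ = 0.7, p̂₂ = 0.8, pooled p̂ = 0.75. z = -1.633. Critical: ±1.96. Fail to reject H₀.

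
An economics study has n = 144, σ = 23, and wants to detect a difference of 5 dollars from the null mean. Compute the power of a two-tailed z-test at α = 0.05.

SE = σ/√n = 23/√144 = 1.917. Non-centrality λ = d/SE = 5/1.917 = 2.609. Power ≈ Φ(λ - z_{α/2}) = Φ(2.609 - 1.96) = Φ(0.649) = 0.742.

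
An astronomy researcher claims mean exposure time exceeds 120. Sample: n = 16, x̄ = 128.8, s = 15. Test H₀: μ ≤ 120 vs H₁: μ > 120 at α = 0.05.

t = (128.8 - 120)/(15/√16) = 2.347, df = 15. Critical t = 1.753. Reject H₀.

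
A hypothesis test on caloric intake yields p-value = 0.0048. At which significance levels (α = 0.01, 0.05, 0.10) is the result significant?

p = 0.0048. Significant at: α = 0.01, 0.05, 0.1.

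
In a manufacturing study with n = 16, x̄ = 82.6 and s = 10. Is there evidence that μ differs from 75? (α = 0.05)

t = (x̄ - μ₀)/(s/√n) = (82.6 - 75)/(10/√16) = 3.04. df = 15, critical t = ±2.131. Reject H₀.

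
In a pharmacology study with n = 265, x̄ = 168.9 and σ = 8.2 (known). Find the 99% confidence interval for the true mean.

CI = x̄ ± z*(σ/√n) = 168.9 ± 2.576(8.2/√265) = 168.9 ± 1.3 = (167.6, 170.2)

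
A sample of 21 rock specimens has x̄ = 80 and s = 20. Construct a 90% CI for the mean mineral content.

CI = x̄ ± t*(s/√n) = 80 ± 1.725(20/√21) = (72.47, 87.53)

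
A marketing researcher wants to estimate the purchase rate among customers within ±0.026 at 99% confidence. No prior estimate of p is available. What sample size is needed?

Conservative approach: use p = 0.5 (maximizes p(1-p) = 0.25). n = z²(0.25)/E² = 2.576²×0.25/0.026² = 2454.1 → n = 2455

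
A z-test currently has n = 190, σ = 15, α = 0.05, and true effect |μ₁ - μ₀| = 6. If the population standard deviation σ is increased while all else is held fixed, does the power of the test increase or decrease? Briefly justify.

Power decreases: a larger σ inflates the standard error σ/√n, pulling the sampling distribution under H₁ back toward the critical value.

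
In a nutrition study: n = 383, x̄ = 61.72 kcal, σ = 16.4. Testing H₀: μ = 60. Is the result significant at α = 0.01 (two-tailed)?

z = (61.72 - 60)/(16.4/√383) = 2.053. Since |z| ≤ 2.576, not significant at α = 0.01.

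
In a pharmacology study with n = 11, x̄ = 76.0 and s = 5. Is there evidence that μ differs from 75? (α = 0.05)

t = (x̄ - μ₀)/(s/√n) = (76.0 - 75)/(5/√11) = 0.663. df = 10, critical t = ±2.228. Fail to reject H₀.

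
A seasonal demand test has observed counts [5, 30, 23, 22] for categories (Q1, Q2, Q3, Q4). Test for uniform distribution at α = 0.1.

Expected = 20 each. χ² = Σ(O-E)²/E = 16.9. df = 3, critical value = 6.251. Reject H₀.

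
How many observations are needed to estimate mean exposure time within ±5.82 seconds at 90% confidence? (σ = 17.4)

n = (z*σ/E)² = (1.645×17.4/5.82)² = 24.2 → n = 25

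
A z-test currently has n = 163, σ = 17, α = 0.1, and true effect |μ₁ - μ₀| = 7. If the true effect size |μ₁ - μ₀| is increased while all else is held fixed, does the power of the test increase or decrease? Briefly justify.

Power increases: a larger true effect increases the non-centrality λ = |μ₁ - μ₀|/(σ/√n).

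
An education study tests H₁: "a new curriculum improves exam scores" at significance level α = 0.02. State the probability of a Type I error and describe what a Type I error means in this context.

P(Type I error) = α = 0.02. A Type I error is rejecting H₀ when H₀ is actually true (false positive) — here, concluding that a new curriculum improves exam scores when in fact this is not the case. Consequence: adopting a curriculum that gives no real benefit — disruption for nothing.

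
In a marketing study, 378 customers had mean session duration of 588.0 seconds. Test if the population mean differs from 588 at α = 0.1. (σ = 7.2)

z = (x̄ - μ₀)/(σ/√n) = (588.0 - 588)/(7.2/√378) = 0.0. Critical value: ±1.645. Since |0.0| ≤ 1.645, Fail to reject H₀.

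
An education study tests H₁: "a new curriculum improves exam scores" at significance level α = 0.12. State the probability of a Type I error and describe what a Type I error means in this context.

P(Type I error) = α = 0.12. A Type I error is rejecting H₀ when H₀ is actually true (false positive) — here, concluding that a new curriculum improves exam scores when in fact this is not the case. Consequence: adopting a curriculum that gives no real benefit — disruption for nothing.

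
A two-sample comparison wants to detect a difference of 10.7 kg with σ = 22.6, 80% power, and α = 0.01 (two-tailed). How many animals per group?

n per group = 2(z_α/2 + z_β)²σ²/d² = 2×(2.576 + 0.84)²×22.6²/10.7² = 104.1 → n = 105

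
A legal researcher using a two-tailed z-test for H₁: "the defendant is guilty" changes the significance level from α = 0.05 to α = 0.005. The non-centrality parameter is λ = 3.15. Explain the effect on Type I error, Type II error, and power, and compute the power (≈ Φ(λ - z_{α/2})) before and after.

Decreasing α from 0.05 to 0.005:
• Type I error rate decreases (α is the Type I rate by definition).
• Critical value moves from z_{α/2} = 1.96 to 2.807, so power = Φ(λ - z_{α/2}) goes from Φ(3.15 - 1.96) = 0.883 to Φ(3.15 - 2.807) = 0.634.
• Type II error rate β = 1 - power therefore increases (0.117 → 0.366).
Appropriate when false positives are costly — here, convicting an innocent person.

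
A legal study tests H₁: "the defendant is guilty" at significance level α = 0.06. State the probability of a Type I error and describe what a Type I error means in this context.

P(Type I error) = α = 0.06. A Type I error is rejecting H₀ when H₀ is actually true (false positive) — here, concluding that the defendant is guilty when in fact this is not the case. Consequence: convicting an innocent person.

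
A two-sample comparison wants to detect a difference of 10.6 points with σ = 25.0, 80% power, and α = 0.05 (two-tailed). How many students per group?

n per group = 2(z_α/2 + z_β)²σ²/d² = 2×(1.96 + 0.84)²×25.0²/10.6² = 87.2 → n = 88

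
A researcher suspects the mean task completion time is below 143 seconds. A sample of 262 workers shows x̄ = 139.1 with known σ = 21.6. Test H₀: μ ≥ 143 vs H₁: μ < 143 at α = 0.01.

z = -2.923. Critical value: -2.33. Reject H₀.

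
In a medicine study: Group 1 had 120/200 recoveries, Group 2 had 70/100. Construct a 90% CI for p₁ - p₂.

p̂₁ = 0.6, p̂₂ = 0.7. Difference = -0.1. CI = (-0.194, -0.006)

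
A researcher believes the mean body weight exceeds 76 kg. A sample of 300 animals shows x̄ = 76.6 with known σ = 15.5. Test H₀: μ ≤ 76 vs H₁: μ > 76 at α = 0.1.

z = 0.67. Critical value: 1.28. Fail to reject H₀.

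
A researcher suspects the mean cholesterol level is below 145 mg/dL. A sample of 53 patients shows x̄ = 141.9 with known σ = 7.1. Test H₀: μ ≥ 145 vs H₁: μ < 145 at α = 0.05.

z = -3.179. Critical value: -1.645. Reject H₀.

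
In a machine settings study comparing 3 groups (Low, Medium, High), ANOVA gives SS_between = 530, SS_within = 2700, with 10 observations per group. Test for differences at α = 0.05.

df_between = 2, df_within = 27. F = MS_between/MS_within = 265.0/100.0 = 2.65. F_crit ≈ 3.354. Fail to reject H₀.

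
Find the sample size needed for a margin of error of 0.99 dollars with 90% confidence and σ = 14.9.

n = (z*σ/E)² = (1.645×14.9/0.99)² = 613.0 → n = 613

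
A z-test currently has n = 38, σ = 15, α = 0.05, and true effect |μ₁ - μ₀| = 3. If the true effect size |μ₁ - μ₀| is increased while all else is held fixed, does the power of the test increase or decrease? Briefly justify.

Power increases: a larger true effect increases the non-centrality λ = |μ₁ - μ₀|/(σ/√n).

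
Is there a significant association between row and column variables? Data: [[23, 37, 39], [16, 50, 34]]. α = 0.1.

χ² = 3.536. df = 2, critical = 4.605. Fail to reject H₀. No evidence of dependence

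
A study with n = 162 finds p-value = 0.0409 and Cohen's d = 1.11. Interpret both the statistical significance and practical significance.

Statistically significant (p = 0.0409 < 0.05). Cohen's d = 1.11 indicates a large effect size. Both statistical and practical significance should be considered.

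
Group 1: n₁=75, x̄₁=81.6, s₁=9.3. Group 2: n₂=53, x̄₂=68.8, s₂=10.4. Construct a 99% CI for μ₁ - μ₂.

Difference = 12.8. SE = √(9.3²/75 + 10.4²/53) = 1.787. CI = (8.2, 17.4)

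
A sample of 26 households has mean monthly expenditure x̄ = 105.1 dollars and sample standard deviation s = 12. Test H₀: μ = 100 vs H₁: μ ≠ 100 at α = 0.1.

t = (x̄ - μ₀)/(s/√n) = (105.1 - 100)/(12/√26) = 2.167. df = 25, critical t = ±1.708. Reject H₀.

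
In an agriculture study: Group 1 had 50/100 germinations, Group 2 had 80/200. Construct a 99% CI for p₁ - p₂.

p̂₁ = 0.5, p̂₂ = 0.4. Difference = 0.1. CI = (-0.057, 0.257)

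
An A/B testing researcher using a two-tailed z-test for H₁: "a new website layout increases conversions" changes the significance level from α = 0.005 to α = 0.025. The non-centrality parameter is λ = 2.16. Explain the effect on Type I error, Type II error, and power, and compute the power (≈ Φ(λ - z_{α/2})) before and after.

Increasing α from 0.005 to 0.025:
• Type I error rate increases (α is the Type I rate by definition).
• Critical value moves from z_{α/2} = 2.807 to 2.241, so power = Φ(λ - z_{α/2}) goes from Φ(2.16 - 2.807) = 0.259 to Φ(2.16 - 2.241) = 0.468.
• Type II error rate β = 1 - power therefore decreases (0.741 → 0.532).
Appropriate when false negatives are costly — here, discarding a layout that would have improved conversions — lost revenue.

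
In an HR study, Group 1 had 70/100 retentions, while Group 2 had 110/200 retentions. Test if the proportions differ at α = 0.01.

p̂₁ = 0.7, p̂₂ = 0.55, pooled p̂ = 0.6. z = 2.5. Critical: ±2.576. Fail to reject H₀.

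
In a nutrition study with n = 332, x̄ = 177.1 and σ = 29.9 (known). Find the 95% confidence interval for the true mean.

CI = x̄ ± z*(σ/√n) = 177.1 ± 1.96(29.9/√332) = 177.1 ± 3.22 = (173.88, 180.32)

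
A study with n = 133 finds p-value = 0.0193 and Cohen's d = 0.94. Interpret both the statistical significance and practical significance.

Statistically significant (p = 0.0193 < 0.05). Cohen's d = 0.94 indicates a large effect size. Both statistical and practical significance should be considered.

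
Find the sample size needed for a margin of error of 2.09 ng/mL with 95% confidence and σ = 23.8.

n = (z*σ/E)² = (1.96×23.8/2.09)² = 498.2 → n = 499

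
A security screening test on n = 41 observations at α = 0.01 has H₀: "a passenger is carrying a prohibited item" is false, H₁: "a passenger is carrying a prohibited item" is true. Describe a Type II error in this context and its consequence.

Type II error: failing to reject H₀ when it is false — concluding that a passenger is carrying a prohibited item is not supported when in fact it is. Consequence: letting a prohibited item through — security breach.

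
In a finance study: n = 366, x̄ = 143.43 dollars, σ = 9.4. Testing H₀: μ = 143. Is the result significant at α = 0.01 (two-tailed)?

z = (143.43 - 143)/(9.4/√366) = 0.875. Since |z| ≤ 2.576, not significant at α = 0.01.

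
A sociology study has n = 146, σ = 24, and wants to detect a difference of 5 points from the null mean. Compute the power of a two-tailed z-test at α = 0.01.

SE = σ/√n = 24/√146 = 1.986. Non-centrality λ = d/SE = 5/1.986 = 2.517. Power ≈ Φ(λ - z_{α/2}) = Φ(2.517 - 2.576) = Φ(-0.059) = 0.477.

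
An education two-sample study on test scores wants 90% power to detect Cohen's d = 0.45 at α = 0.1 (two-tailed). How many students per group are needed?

z_{α/2} = 1.645, z_β = Φ⁻¹(0.9) = 1.282. For small effect (d = 0.45): n per group = 2(z_{α/2} + z_β)²/d² = 2(1.645 + 1.282)²/0.45² = 84.6 → 85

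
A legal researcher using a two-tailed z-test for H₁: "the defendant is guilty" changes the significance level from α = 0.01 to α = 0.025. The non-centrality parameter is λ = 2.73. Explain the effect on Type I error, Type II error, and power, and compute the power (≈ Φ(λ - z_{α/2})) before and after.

Increasing α from 0.01 to 0.025:
• Type I error rate increases (α is the Type I rate by definition).
• Critical value moves from z_{α/2} = 2.576 to 2.241, so power = Φ(λ - z_{α/2}) goes from Φ(2.73 - 2.576) = 0.561 to Φ(2.73 - 2.241) = 0.688.
• Type II error rate β = 1 - power therefore decreases (0.439 → 0.312).
Appropriate when false negatives are costly — here, acquitting a guilty person.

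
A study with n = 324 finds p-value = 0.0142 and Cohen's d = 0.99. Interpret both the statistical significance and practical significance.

Statistically significant (p = 0.0142 < 0.05). Cohen's d = 0.99 indicates a large effect size. Both statistical and practical significance should be considered.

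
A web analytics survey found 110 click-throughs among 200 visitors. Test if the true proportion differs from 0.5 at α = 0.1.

p̂ = 0.55, p₀ = 0.5. z = (p̂ - p₀)/√(p₀(1-p₀)/n) = 1.414. Critical: ±1.645. Fail to reject H₀.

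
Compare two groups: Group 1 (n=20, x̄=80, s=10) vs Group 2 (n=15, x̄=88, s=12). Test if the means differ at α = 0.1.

Pooled sp = 10.89. t = -2.15, df = 33. Critical t = ±1.692. Reject H₀.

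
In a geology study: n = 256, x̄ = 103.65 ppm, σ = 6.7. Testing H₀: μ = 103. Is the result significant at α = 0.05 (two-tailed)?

z = (103.65 - 103)/(6.7/√256) = 1.552. Since |z| ≤ 1.96, not significant at α = 0.05.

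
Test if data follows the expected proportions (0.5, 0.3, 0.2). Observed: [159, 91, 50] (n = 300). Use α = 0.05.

Expected: [150.0, 90.0, 60.0]. χ² = 2.218. df = 2, critical = 5.991. Fail to reject H₀.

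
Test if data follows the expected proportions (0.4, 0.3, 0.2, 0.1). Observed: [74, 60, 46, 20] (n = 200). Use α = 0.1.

Expected: [80.0, 60.0, 40.0, 20.0]. χ² = 1.35. df = 3, critical = 6.251. Fail to reject H₀.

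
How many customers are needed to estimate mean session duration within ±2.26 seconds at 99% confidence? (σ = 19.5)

n = (z*σ/E)² = (2.576×19.5/2.26)² = 494.02 → n = 495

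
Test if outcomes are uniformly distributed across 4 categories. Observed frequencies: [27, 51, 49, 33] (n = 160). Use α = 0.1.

Expected = 40 each. χ² = Σ(O-E)²/E = 10.5. df = 3, critical value = 6.251. Reject H₀.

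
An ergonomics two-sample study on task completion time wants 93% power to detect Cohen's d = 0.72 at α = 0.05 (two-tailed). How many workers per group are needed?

z_{α/2} = 1.96, z_β = Φ⁻¹(0.93) = 1.476. For medium effect (d = 0.72): n per group = 2(z_{α/2} + z_β)²/d² = 2(1.96 + 1.476)²/0.72² = 45.5 → 46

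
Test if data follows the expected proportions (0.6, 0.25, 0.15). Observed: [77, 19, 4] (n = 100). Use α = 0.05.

Expected: [60.0, 25.0, 15.0]. χ² = 14.323. df = 2, critical = 5.991. Reject H₀.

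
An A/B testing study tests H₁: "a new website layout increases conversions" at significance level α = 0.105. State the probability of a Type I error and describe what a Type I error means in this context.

P(Type I error) = α = 0.105. A Type I error is rejecting H₀ when H₀ is actually true (false positive) — here, concluding that a new website layout increases conversions when in fact this is not the case. Consequence: rolling out a layout that doesn't actually help — wasted engineering effort.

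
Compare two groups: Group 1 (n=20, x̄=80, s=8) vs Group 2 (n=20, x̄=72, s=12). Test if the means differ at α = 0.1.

Pooled sp = 10.2. t = 2.481, df = 38. Critical t = ±1.686. Reject H₀.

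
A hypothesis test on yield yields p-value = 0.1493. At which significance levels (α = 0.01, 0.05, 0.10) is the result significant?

p = 0.1493. Not significant at any of the given levels.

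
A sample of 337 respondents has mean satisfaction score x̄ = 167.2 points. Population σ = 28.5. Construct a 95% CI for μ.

CI = x̄ ± z*(σ/√n) = 167.2 ± 1.96(28.5/√337) = 167.2 ± 3.04 = (164.16, 170.24)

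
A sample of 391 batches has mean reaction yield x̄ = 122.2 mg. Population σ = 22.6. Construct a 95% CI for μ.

CI = x̄ ± z*(σ/√n) = 122.2 ± 1.96(22.6/√391) = 122.2 ± 2.24 = (119.96, 124.44)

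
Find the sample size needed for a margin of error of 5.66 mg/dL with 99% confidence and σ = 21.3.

n = (z*σ/E)² = (2.576×21.3/5.66)² = 94.0 → n = 94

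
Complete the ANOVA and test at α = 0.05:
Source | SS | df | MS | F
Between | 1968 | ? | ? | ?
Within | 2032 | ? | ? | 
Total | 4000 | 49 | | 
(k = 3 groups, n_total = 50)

df_between = 2, df_within = 47. MS_between = 984.0, MS_within = 43.23. F = 22.76, F_crit ≈ 3.195. Reject H₀.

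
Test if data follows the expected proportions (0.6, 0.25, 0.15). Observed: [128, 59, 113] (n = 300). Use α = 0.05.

Expected: [180.0, 75.0, 45.0]. χ² = 121.191. df = 2, critical = 5.991. Reject H₀.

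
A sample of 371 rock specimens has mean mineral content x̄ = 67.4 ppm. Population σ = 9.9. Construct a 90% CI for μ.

CI = x̄ ± z*(σ/√n) = 67.4 ± 1.645(9.9/√371) = 67.4 ± 0.85 = (66.55, 68.25)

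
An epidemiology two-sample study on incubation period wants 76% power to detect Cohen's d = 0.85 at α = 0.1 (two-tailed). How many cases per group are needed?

z_{α/2} = 1.645, z_β = Φ⁻¹(0.76) = 0.706. For large effect (d = 0.85): n per group = 2(z_{α/2} + z_β)²/d² = 2(1.645 + 0.706)²/0.85² = 15.3 → 16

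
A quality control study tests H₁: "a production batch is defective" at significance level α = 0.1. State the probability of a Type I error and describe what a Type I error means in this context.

P(Type I error) = α = 0.1. A Type I error is rejecting H₀ when H₀ is actually true (false positive) — here, concluding that a production batch is defective when in fact this is not the case. Consequence: scrapping a good batch — wasted material and cost for no reason.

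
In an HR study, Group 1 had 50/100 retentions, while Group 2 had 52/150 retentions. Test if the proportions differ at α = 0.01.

p̂₁ = 0.5, p̂₂ = 0.347, pooled p̂ = 0.408. z = 2.417. Critical: ±2.576. Fail to reject H₀.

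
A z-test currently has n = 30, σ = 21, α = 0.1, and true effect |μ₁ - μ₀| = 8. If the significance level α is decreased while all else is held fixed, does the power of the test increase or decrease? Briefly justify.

Power decreases: a smaller α raises the critical value, so less of the H₁ sampling distribution falls in the rejection region.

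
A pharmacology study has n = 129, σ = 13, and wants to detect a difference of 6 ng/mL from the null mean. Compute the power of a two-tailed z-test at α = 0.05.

SE = σ/√n = 13/√129 = 1.145. Non-centrality λ = d/SE = 6/1.145 = 5.242. Power ≈ Φ(λ - z_{α/2}) = Φ(5.242 - 1.96) = Φ(3.282) = 0.999.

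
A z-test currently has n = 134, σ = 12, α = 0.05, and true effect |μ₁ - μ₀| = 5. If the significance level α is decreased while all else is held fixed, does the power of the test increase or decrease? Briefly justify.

Power decreases: a smaller α raises the critical value, so less of the H₁ sampling distribution falls in the rejection region.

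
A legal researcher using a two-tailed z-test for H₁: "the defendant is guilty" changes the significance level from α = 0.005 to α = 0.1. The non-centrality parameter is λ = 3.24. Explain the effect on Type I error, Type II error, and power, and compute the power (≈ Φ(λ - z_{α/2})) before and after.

Increasing α from 0.005 to 0.1:
• Type I error rate increases (α is the Type I rate by definition).
• Critical value moves from z_{α/2} = 2.807 to 1.645, so power = Φ(λ - z_{α/2}) goes from Φ(3.24 - 2.807) = 0.667 to Φ(3.24 - 1.645) = 0.945.
• Type II error rate β = 1 - power therefore decreases (0.333 → 0.055).
Appropriate when false negatives are costly — here, acquitting a guilty person.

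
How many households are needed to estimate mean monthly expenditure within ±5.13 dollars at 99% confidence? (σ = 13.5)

n = (z*σ/E)² = (2.576×13.5/5.13)² = 46.0 → n = 46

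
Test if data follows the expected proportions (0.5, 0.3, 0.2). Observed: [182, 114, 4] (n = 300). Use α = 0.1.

Expected: [150.0, 90.0, 60.0]. χ² = 65.493. df = 2, critical = 4.605. Reject H₀.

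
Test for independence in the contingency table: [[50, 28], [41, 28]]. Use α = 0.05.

χ² = 0.34. df = 1, critical = 3.841. Fail to reject H₀. No evidence of dependence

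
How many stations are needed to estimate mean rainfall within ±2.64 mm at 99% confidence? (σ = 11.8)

n = (z*σ/E)² = (2.576×11.8/2.64)² = 132.6 → n = 133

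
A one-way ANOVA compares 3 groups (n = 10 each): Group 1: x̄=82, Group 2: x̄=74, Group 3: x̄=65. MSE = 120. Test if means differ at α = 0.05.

Grand mean = 73.67. SS_between = 1446.67, MS_between = 723.33. F = 6.028, F_crit ≈ 3.354. Reject H₀.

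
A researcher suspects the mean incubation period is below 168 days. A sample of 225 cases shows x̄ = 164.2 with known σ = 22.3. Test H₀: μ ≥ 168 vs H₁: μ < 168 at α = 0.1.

z = -2.556. Critical value: -1.28. Reject H₀.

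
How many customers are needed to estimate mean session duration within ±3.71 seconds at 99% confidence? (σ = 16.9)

n = (z*σ/E)² = (2.576×16.9/3.71)² = 137.7 → n = 138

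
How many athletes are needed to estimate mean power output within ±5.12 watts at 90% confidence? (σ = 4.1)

n = (z*σ/E)² = (1.645×4.1/5.12)² = 1.7 → n = 2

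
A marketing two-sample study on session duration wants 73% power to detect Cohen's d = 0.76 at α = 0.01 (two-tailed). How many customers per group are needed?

z_{α/2} = 2.576, z_β = Φ⁻¹(0.73) = 0.613. For medium effect (d = 0.76): n per group = 2(z_{α/2} + z_β)²/d² = 2(2.576 + 0.613)²/0.76² = 35.2 → 36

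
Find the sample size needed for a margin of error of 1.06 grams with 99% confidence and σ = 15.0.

n = (z*σ/E)² = (2.576×15.0/1.06)² = 1328.8 → n = 1329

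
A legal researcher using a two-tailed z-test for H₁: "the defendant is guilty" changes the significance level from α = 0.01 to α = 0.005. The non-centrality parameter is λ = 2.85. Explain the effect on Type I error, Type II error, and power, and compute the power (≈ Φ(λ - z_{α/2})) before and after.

Decreasing α from 0.01 to 0.005:
• Type I error rate decreases (α is the Type I rate by definition).
• Critical value moves from z_{α/2} = 2.576 to 2.807, so power = Φ(λ - z_{α/2}) goes from Φ(2.85 - 2.576) = 0.608 to Φ(2.85 - 2.807) = 0.517.
• Type II error rate β = 1 - power therefore increases (0.392 → 0.483).
Appropriate when false positives are costly — here, convicting an innocent person.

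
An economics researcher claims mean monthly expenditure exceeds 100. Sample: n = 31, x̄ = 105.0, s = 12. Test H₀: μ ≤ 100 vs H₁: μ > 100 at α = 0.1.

t = (105.0 - 100)/(12/√31) = 2.32, df = 30. Critical t = 1.31. Reject H₀.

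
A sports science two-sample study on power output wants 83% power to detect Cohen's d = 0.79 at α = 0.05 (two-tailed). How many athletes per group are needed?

z_{α/2} = 1.96, z_β = Φ⁻¹(0.83) = 0.954. For medium effect (d = 0.79): n per group = 2(z_{α/2} + z_β)²/d² = 2(1.96 + 0.954)²/0.79² = 27.2 → 28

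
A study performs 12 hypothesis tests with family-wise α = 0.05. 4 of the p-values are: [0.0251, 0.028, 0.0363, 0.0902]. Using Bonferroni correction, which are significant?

Bonferroni α = 0.05/12 = 0.00417. None of the given p-values are significant.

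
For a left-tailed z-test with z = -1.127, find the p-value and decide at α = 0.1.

p = P(Z < -1.127) = Φ(-1.127) ≈ 0.1299. Since p ≥ 0.1, fail to reject H₀ (not significant) at α = 0.1.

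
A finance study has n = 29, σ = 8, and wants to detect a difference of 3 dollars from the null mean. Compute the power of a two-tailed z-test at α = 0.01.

SE = σ/√n = 8/√29 = 1.486. Non-centrality λ = d/SE = 3/1.486 = 2.019. Power ≈ Φ(λ - z_{α/2}) = Φ(2.019 - 2.576) = Φ(-0.557) = 0.289.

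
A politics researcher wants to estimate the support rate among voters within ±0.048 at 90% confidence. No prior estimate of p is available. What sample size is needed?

Conservative approach: use p = 0.5 (maximizes p(1-p) = 0.25). n = z²(0.25)/E² = 1.645²×0.25/0.048² = 293.6 → n = 294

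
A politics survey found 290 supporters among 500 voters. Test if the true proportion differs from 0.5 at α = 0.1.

p̂ = 0.58, p₀ = 0.5. z = (p̂ - p₀)/√(p₀(1-p₀)/n) = 3.578. Critical: ±1.645. Reject H₀.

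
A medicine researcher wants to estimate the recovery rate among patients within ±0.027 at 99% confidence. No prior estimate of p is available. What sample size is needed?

Conservative approach: use p = 0.5 (maximizes p(1-p) = 0.25). n = z²(0.25)/E² = 2.576²×0.25/0.027² = 2275.6 → n = 2276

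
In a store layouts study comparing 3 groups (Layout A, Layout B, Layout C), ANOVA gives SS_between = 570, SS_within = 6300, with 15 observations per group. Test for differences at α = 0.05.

df_between = 2, df_within = 42. F = MS_between/MS_within = 285.0/150.0 = 1.9. F_crit ≈ 3.22. Fail to reject H₀.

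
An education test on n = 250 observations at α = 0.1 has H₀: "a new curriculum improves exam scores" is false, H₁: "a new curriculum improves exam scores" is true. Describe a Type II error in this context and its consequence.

Type II error: failing to reject H₀ when it is false — concluding that a new curriculum improves exam scores is not supported when in fact it is. Consequence: keeping the old curriculum when the new one would have helped students.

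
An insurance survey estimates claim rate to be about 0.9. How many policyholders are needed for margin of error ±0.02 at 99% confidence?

n = z²p(1-p)/E² = 2.576²×0.9×0.1/0.02² = 1493.05 → n = 1494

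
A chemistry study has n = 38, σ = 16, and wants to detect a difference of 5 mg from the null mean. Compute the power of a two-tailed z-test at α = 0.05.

SE = σ/√n = 16/√38 = 2.596. Non-centrality λ = d/SE = 5/2.596 = 1.926. Power ≈ Φ(λ - z_{α/2}) = Φ(1.926 - 1.96) = Φ(-0.034) = 0.487.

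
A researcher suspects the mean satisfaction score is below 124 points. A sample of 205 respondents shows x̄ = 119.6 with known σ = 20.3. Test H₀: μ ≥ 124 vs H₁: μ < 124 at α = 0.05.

z = -3.103. Critical value: -1.645. Reject H₀.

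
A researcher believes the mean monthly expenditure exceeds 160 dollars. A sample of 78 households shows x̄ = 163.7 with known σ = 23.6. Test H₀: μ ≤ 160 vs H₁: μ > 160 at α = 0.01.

z = 1.385. Critical value: 2.33. Fail to reject H₀.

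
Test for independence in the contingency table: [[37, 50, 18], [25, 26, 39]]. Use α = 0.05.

χ² = 16.583. df = 2, critical = 5.991. Reject H₀. Variables are dependent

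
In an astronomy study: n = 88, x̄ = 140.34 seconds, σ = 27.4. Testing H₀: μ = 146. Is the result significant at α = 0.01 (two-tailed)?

z = (140.34 - 146)/(27.4/√88) = -1.938. Since |z| ≤ 2.576, not significant at α = 0.01.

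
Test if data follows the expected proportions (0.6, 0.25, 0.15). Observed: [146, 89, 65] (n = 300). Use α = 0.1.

Expected: [180.0, 75.0, 45.0]. χ² = 17.924. df = 2, critical = 4.605. Reject H₀.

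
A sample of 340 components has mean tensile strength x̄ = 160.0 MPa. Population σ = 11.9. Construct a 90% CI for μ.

CI = x̄ ± z*(σ/√n) = 160.0 ± 1.645(11.9/√340) = 160.0 ± 1.06 = (158.94, 161.06)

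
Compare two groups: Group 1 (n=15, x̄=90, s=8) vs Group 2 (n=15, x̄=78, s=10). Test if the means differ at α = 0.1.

Pooled sp = 9.06. t = 3.629, df = 28. Critical t = ±1.701. Reject H₀.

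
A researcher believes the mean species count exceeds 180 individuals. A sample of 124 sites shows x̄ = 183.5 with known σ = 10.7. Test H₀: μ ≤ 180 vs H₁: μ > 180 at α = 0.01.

z = 3.642. Critical value: 2.33. Reject H₀.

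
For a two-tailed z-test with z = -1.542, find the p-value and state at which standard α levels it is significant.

p = 2·P(Z > |-1.542|) = 2·(1 - Φ(1.542)) ≈ 0.1231. Not significant at any standard level.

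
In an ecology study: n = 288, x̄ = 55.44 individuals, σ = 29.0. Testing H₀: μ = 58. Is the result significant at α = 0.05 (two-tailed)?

z = (55.44 - 58)/(29.0/√288) = -1.498. Since |z| ≤ 1.96, not significant at α = 0.05.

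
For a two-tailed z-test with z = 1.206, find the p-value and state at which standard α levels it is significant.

p = 2·P(Z > |1.206|) = 2·(1 - Φ(1.206)) ≈ 0.2278. Not significant at any standard level.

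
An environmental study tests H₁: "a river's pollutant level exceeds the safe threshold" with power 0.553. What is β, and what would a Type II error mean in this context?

β = 1 - power = 1 - 0.553 = 0.447. A Type II error is failing to reject H₀ when H₀ is false (false negative) — here, failing to conclude that a river's pollutant level exceeds the safe threshold when in fact it is true. Consequence: allowing unsafe pollution to continue.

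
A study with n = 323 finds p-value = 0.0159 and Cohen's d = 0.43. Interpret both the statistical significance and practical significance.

Statistically significant (p = 0.0159 < 0.05). Cohen's d = 0.43 indicates a small effect size. Both statistical and practical significance should be considered.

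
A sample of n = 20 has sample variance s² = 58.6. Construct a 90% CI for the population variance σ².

df = 19. χ²_{0.05} = 30.144, χ²_{0.95} = 10.117. CI for σ² = ((n-1)s²/χ²_{α/2}, (n-1)s²/χ²_{1-α/2}) = (19·58.6/30.144, 19·58.6/10.117) = (36.94, 110.05)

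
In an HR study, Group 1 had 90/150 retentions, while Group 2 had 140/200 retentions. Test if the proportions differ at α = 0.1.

p̂₁ = 0.6, p̂₂ = 0.7, pooled p̂ = 0.657. z = -1.95. Critical: ±1.645. Reject H₀.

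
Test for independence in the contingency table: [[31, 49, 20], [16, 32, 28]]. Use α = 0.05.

χ² = 6.537. df = 2, critical = 5.991. Reject H₀. Variables are dependent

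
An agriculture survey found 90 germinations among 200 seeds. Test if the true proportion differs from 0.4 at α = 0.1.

p̂ = 0.45, p₀ = 0.4. z = (p̂ - p₀)/√(p₀(1-p₀)/n) = 1.443. Critical: ±1.645. Fail to reject H₀.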